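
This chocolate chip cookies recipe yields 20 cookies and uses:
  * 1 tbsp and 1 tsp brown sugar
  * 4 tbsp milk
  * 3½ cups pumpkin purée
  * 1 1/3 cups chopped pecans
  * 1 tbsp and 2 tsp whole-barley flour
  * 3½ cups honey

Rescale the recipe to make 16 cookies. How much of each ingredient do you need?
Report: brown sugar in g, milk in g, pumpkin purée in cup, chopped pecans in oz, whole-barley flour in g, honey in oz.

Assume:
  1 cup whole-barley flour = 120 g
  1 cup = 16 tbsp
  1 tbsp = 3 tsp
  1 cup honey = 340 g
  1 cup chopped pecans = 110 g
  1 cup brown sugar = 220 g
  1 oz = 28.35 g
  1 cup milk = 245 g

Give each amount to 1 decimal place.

brown sugar: 14.7 g; milk: 49.0 g; pumpkin purée: 2.8 cup; chopped pecans: 4.1 oz; whole-barley flour: 10.0 g; honey: 33.6 oz

Scaling factor: 16/20 = 4/5 = 0.8.
brown sugar: (1 tbsp + 1 tsp = 4/3 tbsp) × 4/5 ÷ 16 tbsp/cup × 220 g/cup ≈ 14.7 g
milk: 4 tbsp × 4/5 ÷ 16 tbsp/cup × 245 g/cup = 49.0 g
pumpkin purée: 3.5 cup × 4/5 = 2.8 cup
chopped pecans: 4/3 cup × 4/5 × 110 g/cup ÷ 28.35 g/oz ≈ 4.1 oz
whole-barley flour: (1 tbsp + 2 tsp = 5/3 tbsp) × 4/5 ÷ 16 tbsp/cup × 120 g/cup = 10.0 g
honey: 3.5 cup × 4/5 × 340 g/cup ÷ 28.35 g/oz ≈ 33.6 oz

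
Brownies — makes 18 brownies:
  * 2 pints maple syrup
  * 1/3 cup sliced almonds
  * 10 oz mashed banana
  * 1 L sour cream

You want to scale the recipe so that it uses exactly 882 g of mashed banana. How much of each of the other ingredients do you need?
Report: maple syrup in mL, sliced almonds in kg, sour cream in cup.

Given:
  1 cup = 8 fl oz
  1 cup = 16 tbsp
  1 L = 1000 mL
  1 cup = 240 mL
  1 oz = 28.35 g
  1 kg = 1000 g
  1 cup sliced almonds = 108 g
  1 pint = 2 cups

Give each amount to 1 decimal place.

The original recipe has 283.5 g of mashed banana, so the scaling factor is 882 ÷ 283.5 = 28/9.
maple syrup: 2 pint × 28/9 × 2 cup/pint × 240 mL/cup ≈ 2986.7 mL
sliced almonds: 1/3 cup × 28/9 × 108 g/cup ÷ 1000 g/kg ≈ 0.1 kg
sour cream: 1 L × 28/9 × 1000 mL/L ÷ 240 mL/cup ≈ 13.0 cup

maple syrup: 2986.7 mL; sliced almonds: 0.1 kg; sour cream: 13.0 cup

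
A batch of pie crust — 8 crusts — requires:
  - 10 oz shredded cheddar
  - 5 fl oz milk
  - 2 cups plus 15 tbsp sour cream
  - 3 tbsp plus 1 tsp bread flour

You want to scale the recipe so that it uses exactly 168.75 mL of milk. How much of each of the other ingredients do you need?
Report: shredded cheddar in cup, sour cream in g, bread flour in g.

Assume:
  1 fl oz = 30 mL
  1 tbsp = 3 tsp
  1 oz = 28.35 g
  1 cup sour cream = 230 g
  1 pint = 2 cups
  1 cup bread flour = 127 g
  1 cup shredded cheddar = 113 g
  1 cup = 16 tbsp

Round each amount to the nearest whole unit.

The original recipe has 150 mL of milk, so the scaling factor is 168.75 ÷ 150 = 9/8 = 1.125.
shredded cheddar: 10 oz × 9/8 × 28.35 g/oz ÷ 113 g/cup ≈ 3 cup
sour cream: (2 cup + 15 tbsp = 2.9375 cup) × 9/8 × 230 g/cup ≈ 760 g
bread flour: (3 tbsp + 1 tsp = 10/3 tbsp) × 9/8 ÷ 16 tbsp/cup × 127 g/cup ≈ 30 g

shredded cheddar: 3 cup; sour cream: 760 g; bread flour: 30 g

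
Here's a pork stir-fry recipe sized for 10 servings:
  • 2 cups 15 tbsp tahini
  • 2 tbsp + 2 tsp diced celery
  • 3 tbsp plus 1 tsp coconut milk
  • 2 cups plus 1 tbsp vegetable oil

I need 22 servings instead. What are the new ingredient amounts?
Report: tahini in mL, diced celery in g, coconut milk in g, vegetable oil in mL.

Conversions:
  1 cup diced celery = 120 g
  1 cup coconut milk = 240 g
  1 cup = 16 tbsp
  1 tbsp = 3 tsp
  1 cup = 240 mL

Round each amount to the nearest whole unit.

Scaling factor: 22/10 = 11/5 = 2.2.
tahini: (2 cup + 15 tbsp = 2.9375 cup) × 11/5 × 240 mL/cup = 1551 mL
diced celery: (2 tbsp + 2 tsp = 8/3 tbsp) × 11/5 ÷ 16 tbsp/cup × 120 g/cup = 44 g
coconut milk: (3 tbsp + 1 tsp = 10/3 tbsp) × 11/5 ÷ 16 tbsp/cup × 240 g/cup = 110 g
vegetable oil: (2 cup + 1 tbsp = 2.0625 cup) × 11/5 × 240 mL/cup = 1089 mL

tahini: 1551 mL; diced celery: 44 g; coconut milk: 110 g; vegetable oil: 1089 mL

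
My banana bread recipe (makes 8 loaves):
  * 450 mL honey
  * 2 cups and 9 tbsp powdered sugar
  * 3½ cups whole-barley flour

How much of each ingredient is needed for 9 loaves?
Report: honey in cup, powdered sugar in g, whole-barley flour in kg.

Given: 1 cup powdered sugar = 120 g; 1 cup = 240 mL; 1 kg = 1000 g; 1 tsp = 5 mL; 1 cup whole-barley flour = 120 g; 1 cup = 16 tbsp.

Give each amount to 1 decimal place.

Scaling factor: 9/8 = 1.125.
honey: 450 mL × 9/8 ÷ 240 mL/cup ≈ 2.1 cup
powdered sugar: (2 cup + 9 tbsp = 2.5625 cup) × 9/8 × 120 g/cup ≈ 345.9 g
whole-barley flour: 3.5 cup × 9/8 × 120 g/cup ÷ 1000 g/kg ≈ 0.5 kg

honey: 2.1 cup; powdered sugar: 345.9 g; whole-barley flour: 0.5 kg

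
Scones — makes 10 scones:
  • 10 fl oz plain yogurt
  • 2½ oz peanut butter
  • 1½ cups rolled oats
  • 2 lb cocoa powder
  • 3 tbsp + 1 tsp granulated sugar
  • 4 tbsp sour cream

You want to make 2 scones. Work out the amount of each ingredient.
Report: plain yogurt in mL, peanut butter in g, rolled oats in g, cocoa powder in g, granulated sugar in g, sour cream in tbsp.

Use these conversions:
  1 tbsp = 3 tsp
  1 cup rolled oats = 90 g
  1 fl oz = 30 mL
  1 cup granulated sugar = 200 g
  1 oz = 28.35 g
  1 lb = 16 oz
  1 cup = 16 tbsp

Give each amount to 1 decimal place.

Scaling factor: 2/10 = 1/5 = 0.2.
plain yogurt: 10 fl oz × 1/5 × 30 mL/fl oz = 60.0 mL
peanut butter: 2.5 oz × 1/5 × 28.35 g/oz ≈ 14.2 g
rolled oats: 1.5 cup × 1/5 × 90 g/cup = 27.0 g
cocoa powder: 2 lb × 1/5 × 16 oz/lb × 28.35 g/oz ≈ 181.4 g
granulated sugar: (3 tbsp + 1 tsp = 10/3 tbsp) × 1/5 ÷ 16 tbsp/cup × 200 g/cup ≈ 8.3 g
sour cream: 4 tbsp × 1/5 = 0.8 tbsp

plain yogurt: 60.0 mL; peanut butter: 14.2 g; rolled oats: 27.0 g; cocoa powder: 181.4 g; granulated sugar: 8.3 g; sour cream: 0.8 tbsp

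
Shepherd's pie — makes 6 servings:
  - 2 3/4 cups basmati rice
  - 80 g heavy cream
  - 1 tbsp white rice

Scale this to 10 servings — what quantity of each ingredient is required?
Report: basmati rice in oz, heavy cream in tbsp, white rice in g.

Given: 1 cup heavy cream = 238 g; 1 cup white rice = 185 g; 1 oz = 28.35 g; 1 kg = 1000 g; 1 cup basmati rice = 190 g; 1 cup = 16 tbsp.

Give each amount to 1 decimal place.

basmati rice: 30.7 oz; heavy cream: 9.0 tbsp; white rice: 19.3 g

Scaling factor: 10/6 = 5/3.
basmati rice: 2.75 cup × 5/3 × 190 g/cup ÷ 28.35 g/oz ≈ 30.7 oz
heavy cream: 80 g × 5/3 ÷ 238 g/cup × 16 tbsp/cup ≈ 9.0 tbsp
white rice: 1 tbsp × 5/3 ÷ 16 tbsp/cup × 185 g/cup ≈ 19.3 g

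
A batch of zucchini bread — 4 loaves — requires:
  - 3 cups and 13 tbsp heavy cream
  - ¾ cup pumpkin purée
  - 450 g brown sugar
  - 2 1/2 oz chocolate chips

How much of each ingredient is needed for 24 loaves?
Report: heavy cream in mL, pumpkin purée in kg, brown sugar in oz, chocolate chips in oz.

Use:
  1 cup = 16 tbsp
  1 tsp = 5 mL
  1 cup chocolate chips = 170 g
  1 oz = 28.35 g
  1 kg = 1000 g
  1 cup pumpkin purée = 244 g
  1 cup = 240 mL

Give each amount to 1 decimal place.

Scaling factor: 24/4 = 6.
heavy cream: (3 cup + 13 tbsp = 3.8125 cup) × 6 × 240 mL/cup = 5490.0 mL
pumpkin purée: 0.75 cup × 6 × 244 g/cup ÷ 1000 g/kg ≈ 1.1 kg
brown sugar: 450 g × 6 ÷ 28.35 g/oz ≈ 95.2 oz
chocolate chips: 2.5 oz × 6 = 15.0 oz

heavy cream: 5490.0 mL; pumpkin purée: 1.1 kg; brown sugar: 95.2 oz; chocolate chips: 15.0 oz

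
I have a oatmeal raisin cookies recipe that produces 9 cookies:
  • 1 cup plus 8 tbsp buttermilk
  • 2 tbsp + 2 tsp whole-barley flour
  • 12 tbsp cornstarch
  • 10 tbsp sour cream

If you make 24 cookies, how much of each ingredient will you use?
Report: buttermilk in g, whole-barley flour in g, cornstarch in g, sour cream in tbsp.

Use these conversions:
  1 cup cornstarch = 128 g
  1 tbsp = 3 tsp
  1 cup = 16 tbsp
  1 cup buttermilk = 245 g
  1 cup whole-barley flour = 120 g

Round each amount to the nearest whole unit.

Scaling factor: 24/9 = 8/3.
buttermilk: (1 cup + 8 tbsp = 1.5 cup) × 8/3 × 245 g/cup = 980 g
whole-barley flour: (2 tbsp + 2 tsp = 8/3 tbsp) × 8/3 ÷ 16 tbsp/cup × 120 g/cup ≈ 53 g
cornstarch: 12 tbsp × 8/3 ÷ 16 tbsp/cup × 128 g/cup = 256 g
sour cream: 10 tbsp × 8/3 ≈ 27 tbsp

buttermilk: 980 g; whole-barley flour: 53 g; cornstarch: 256 g; sour cream: 27 tbsp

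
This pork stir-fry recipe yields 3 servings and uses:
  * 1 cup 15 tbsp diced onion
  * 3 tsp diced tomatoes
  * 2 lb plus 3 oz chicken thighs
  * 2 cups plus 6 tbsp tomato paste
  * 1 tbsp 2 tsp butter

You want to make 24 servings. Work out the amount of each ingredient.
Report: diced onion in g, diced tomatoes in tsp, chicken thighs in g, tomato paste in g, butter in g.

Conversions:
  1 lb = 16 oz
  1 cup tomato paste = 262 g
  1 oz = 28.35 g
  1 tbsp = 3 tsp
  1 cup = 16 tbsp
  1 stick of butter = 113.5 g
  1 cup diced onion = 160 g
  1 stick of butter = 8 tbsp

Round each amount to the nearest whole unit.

Scaling factor: 24/3 = 8.
diced onion: (1 cup + 15 tbsp = 1.9375 cup) × 8 × 160 g/cup = 2480 g
diced tomatoes: 3 tsp × 8 = 24 tsp
chicken thighs: (2 lb + 3 oz = 2.1875 lb) × 8 × 16 oz/lb × 28.35 g/oz = 7938 g
tomato paste: (2 cup + 6 tbsp = 2.375 cup) × 8 × 262 g/cup = 4978 g
butter: (1 tbsp + 2 tsp = 5/3 tbsp) × 8 ÷ 8 tbsp/stick × 113.5 g/stick ≈ 189 g

diced onion: 2480 g; diced tomatoes: 24 tsp; chicken thighs: 7938 g; tomato paste: 4978 g; butter: 189 g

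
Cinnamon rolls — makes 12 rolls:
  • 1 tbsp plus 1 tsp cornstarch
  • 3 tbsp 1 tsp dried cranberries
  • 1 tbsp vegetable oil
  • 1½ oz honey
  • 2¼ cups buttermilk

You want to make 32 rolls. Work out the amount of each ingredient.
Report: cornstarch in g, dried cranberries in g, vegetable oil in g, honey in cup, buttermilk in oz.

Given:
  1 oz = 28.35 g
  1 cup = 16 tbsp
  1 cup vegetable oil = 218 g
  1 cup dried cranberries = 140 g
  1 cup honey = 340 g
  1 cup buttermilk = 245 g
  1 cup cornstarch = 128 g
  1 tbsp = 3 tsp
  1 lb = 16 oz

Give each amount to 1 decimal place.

Scaling factor: 32/12 = 8/3.
cornstarch: (1 tbsp + 1 tsp = 4/3 tbsp) × 8/3 ÷ 16 tbsp/cup × 128 g/cup ≈ 28.4 g
dried cranberries: (3 tbsp + 1 tsp = 10/3 tbsp) × 8/3 ÷ 16 tbsp/cup × 140 g/cup ≈ 77.8 g
vegetable oil: 1 tbsp × 8/3 ÷ 16 tbsp/cup × 218 g/cup ≈ 36.3 g
honey: 1.5 oz × 8/3 × 28.35 g/oz ÷ 340 g/cup ≈ 0.3 cup
buttermilk: 2.25 cup × 8/3 × 245 g/cup ÷ 28.35 g/oz ≈ 51.9 oz

cornstarch: 28.4 g; dried cranberries: 77.8 g; vegetable oil: 36.3 g; honey: 0.3 cup; buttermilk: 51.9 oz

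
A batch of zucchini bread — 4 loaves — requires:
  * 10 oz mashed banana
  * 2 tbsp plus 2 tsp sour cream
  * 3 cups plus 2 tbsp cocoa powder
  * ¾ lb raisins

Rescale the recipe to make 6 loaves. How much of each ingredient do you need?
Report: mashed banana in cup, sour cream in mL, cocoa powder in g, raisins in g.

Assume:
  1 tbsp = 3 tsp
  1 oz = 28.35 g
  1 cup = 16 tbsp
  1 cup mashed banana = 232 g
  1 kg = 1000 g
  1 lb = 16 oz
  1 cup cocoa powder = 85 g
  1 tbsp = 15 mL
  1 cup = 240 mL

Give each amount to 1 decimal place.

Scaling factor: 6/4 = 3/2 = 1.5.
mashed banana: 10 oz × 3/2 × 28.35 g/oz ÷ 232 g/cup ≈ 1.8 cup
sour cream: (2 tbsp + 2 tsp = 8/3 tbsp) × 3/2 × 15 mL/tbsp = 60.0 mL
cocoa powder: (3 cup + 2 tbsp = 3.125 cup) × 3/2 × 85 g/cup ≈ 398.4 g
raisins: 0.75 lb × 3/2 × 16 oz/lb × 28.35 g/oz = 510.3 g

mashed banana: 1.8 cup; sour cream: 60.0 mL; cocoa powder: 398.4 g; raisins: 510.3 g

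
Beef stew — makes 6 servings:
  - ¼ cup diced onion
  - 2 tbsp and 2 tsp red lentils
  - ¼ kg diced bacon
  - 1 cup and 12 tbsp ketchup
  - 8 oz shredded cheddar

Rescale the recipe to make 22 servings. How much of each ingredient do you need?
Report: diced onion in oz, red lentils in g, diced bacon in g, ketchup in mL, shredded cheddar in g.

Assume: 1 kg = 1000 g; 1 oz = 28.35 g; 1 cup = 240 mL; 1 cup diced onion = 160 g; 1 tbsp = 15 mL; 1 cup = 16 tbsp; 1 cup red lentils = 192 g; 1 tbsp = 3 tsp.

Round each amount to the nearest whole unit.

diced onion: 5 oz; red lentils: 117 g; diced bacon: 917 g; ketchup: 1540 mL; shredded cheddar: 832 g

Scaling factor: 22/6 = 11/3.
diced onion: 0.25 cup × 11/3 × 160 g/cup ÷ 28.35 g/oz ≈ 5 oz
red lentils: (2 tbsp + 2 tsp = 8/3 tbsp) × 11/3 ÷ 16 tbsp/cup × 192 g/cup ≈ 117 g
diced bacon: 0.25 kg × 11/3 × 1000 g/kg ≈ 917 g
ketchup: (1 cup + 12 tbsp = 1.75 cup) × 11/3 × 240 mL/cup = 1540 mL
shredded cheddar: 8 oz × 11/3 × 28.35 g/oz ≈ 832 g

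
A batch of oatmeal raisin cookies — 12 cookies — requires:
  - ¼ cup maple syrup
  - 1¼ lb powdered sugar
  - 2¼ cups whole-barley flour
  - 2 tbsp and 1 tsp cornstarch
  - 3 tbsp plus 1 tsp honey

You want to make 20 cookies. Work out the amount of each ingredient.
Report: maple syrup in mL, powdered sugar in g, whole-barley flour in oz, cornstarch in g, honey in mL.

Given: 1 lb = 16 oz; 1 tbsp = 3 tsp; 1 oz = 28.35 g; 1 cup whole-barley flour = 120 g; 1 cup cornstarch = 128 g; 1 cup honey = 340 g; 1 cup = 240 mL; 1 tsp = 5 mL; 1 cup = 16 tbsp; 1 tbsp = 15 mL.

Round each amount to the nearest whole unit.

Scaling factor: 20/12 = 5/3.
maple syrup: 0.25 cup × 5/3 × 240 mL/cup = 100 mL
powdered sugar: 1.25 lb × 5/3 × 16 oz/lb × 28.35 g/oz = 945 g
whole-barley flour: 2.25 cup × 5/3 × 120 g/cup ÷ 28.35 g/oz ≈ 16 oz
cornstarch: (2 tbsp + 1 tsp = 7/3 tbsp) × 5/3 ÷ 16 tbsp/cup × 128 g/cup ≈ 31 g
honey: (3 tbsp + 1 tsp = 10/3 tbsp) × 5/3 × 15 mL/tbsp ≈ 83 mL

maple syrup: 100 mL; powdered sugar: 945 g; whole-barley flour: 16 oz; cornstarch: 31 g; honey: 83 mL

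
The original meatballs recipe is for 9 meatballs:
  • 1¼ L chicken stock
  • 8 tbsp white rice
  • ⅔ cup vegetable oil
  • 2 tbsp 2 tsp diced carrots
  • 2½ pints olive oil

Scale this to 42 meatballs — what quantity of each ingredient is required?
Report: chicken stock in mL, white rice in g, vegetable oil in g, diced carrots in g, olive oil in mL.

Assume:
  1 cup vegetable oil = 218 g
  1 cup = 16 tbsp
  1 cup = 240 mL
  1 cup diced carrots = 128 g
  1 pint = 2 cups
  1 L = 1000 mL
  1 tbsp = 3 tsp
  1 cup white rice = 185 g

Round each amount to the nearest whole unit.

chicken stock: 5833 mL; white rice: 432 g; vegetable oil: 678 g; diced carrots: 100 g; olive oil: 5600 mL

Scaling factor: 42/9 = 14/3.
chicken stock: 1.25 L × 14/3 × 1000 mL/L ≈ 5833 mL
white rice: 8 tbsp × 14/3 ÷ 16 tbsp/cup × 185 g/cup ≈ 432 g
vegetable oil: 2/3 cup × 14/3 × 218 g/cup ≈ 678 g
diced carrots: (2 tbsp + 2 tsp = 8/3 tbsp) × 14/3 ÷ 16 tbsp/cup × 128 g/cup ≈ 100 g
olive oil: 2.5 pint × 14/3 × 2 cup/pint × 240 mL/cup = 5600 mL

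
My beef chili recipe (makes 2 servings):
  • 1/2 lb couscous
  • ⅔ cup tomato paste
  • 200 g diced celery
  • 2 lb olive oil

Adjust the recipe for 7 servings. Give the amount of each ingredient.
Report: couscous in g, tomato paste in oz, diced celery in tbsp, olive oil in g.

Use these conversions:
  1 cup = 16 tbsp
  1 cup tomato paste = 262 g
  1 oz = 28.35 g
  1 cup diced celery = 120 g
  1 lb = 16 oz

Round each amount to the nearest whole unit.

Scaling factor: 7/2 = 3.5.
couscous: 0.5 lb × 7/2 × 16 oz/lb × 28.35 g/oz ≈ 794 g
tomato paste: 2/3 cup × 7/2 × 262 g/cup ÷ 28.35 g/oz ≈ 22 oz
diced celery: 200 g × 7/2 ÷ 120 g/cup × 16 tbsp/cup ≈ 93 tbsp
olive oil: 2 lb × 7/2 × 16 oz/lb × 28.35 g/oz ≈ 3175 g

couscous: 794 g; tomato paste: 22 oz; diced celery: 93 tbsp; olive oil: 3175 g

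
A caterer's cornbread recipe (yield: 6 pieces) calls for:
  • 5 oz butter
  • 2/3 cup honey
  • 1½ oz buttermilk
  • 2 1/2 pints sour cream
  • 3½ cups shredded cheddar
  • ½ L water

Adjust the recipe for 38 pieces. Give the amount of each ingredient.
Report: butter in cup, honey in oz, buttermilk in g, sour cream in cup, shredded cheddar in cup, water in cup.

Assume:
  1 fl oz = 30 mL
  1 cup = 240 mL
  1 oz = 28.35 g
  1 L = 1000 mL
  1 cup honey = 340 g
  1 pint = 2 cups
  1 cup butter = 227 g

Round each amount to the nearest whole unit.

butter: 4 cup; honey: 51 oz; buttermilk: 269 g; sour cream: 32 cup; shredded cheddar: 22 cup; water: 13 cup

Scaling factor: 38/6 = 19/3.
butter: 5 oz × 19/3 × 28.35 g/oz ÷ 227 g/cup ≈ 4 cup
honey: 2/3 cup × 19/3 × 340 g/cup ÷ 28.35 g/oz ≈ 51 oz
buttermilk: 1.5 oz × 19/3 × 28.35 g/oz ≈ 269 g
sour cream: 2.5 pint × 19/3 × 2 cup/pint ≈ 32 cup
shredded cheddar: 3.5 cup × 19/3 ≈ 22 cup
water: 0.5 L × 19/3 × 1000 mL/L ÷ 240 mL/cup ≈ 13 cup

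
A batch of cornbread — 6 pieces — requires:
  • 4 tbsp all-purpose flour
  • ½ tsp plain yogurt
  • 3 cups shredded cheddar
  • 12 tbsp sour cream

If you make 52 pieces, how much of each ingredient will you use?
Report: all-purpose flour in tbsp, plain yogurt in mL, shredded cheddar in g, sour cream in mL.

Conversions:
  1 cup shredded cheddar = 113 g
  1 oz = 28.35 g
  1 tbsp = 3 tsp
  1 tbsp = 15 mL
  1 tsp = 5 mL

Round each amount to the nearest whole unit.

all-purpose flour: 35 tbsp; plain yogurt: 22 mL; shredded cheddar: 2938 g; sour cream: 1560 mL

Scaling factor: 52/6 = 26/3.
all-purpose flour: 4 tbsp × 26/3 ≈ 35 tbsp
plain yogurt: 0.5 tsp × 26/3 × 5 mL/tsp ≈ 22 mL
shredded cheddar: 3 cup × 26/3 × 113 g/cup = 2938 g
sour cream: 12 tbsp × 26/3 × 15 mL/tbsp = 1560 mL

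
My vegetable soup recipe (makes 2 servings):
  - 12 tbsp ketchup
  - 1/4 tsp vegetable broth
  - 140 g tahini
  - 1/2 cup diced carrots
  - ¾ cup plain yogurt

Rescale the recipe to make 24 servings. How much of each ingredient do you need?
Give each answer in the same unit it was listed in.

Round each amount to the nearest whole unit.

Scaling factor: 24/2 = 12.
ketchup: 12 tbsp × 12 = 144 tbsp
vegetable broth: 0.25 tsp × 12 = 3 tsp
tahini: 140 g × 12 = 1680 g
diced carrots: 0.5 cup × 12 = 6 cup
plain yogurt: 0.75 cup × 12 = 9 cup

ketchup: 144 tbsp; vegetable broth: 3 tsp; tahini: 1680 g; diced carrots: 6 cup; plain yogurt: 9 cup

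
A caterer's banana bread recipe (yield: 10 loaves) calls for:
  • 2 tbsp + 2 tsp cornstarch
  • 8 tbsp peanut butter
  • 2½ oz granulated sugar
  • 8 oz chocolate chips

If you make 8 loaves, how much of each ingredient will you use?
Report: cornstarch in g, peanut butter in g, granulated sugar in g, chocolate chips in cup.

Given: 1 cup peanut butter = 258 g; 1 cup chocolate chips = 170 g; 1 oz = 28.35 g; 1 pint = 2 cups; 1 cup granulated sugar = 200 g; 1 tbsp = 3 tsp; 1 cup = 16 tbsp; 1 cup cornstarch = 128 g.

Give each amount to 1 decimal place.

Scaling factor: 8/10 = 4/5 = 0.8.
cornstarch: (2 tbsp + 2 tsp = 8/3 tbsp) × 4/5 ÷ 16 tbsp/cup × 128 g/cup ≈ 17.1 g
peanut butter: 8 tbsp × 4/5 ÷ 16 tbsp/cup × 258 g/cup = 103.2 g
granulated sugar: 2.5 oz × 4/5 × 28.35 g/oz = 56.7 g
chocolate chips: 8 oz × 4/5 × 28.35 g/oz ÷ 170 g/cup ≈ 1.1 cup

cornstarch: 17.1 g; peanut butter: 103.2 g; granulated sugar: 56.7 g; chocolate chips: 1.1 cup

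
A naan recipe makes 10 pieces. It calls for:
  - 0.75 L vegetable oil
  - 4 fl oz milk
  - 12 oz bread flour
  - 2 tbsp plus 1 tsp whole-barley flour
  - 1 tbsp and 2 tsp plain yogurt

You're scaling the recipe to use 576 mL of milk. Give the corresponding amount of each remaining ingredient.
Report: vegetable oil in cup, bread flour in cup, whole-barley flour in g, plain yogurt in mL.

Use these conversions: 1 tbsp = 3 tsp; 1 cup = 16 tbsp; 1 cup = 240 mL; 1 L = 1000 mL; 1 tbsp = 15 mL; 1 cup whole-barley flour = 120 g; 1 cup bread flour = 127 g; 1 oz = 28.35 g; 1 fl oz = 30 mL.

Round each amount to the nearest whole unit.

vegetable oil: 15 cup; bread flour: 13 cup; whole-barley flour: 84 g; plain yogurt: 120 mL

The original recipe has 120 mL of milk, so the scaling factor is 576 ÷ 120 = 24/5 = 4.8.
vegetable oil: 0.75 L × 24/5 × 1000 mL/L ÷ 240 mL/cup = 15 cup
bread flour: 12 oz × 24/5 × 28.35 g/oz ÷ 127 g/cup ≈ 13 cup
whole-barley flour: (2 tbsp + 1 tsp = 7/3 tbsp) × 24/5 ÷ 16 tbsp/cup × 120 g/cup = 84 g
plain yogurt: (1 tbsp + 2 tsp = 5/3 tbsp) × 24/5 × 15 mL/tbsp = 120 mL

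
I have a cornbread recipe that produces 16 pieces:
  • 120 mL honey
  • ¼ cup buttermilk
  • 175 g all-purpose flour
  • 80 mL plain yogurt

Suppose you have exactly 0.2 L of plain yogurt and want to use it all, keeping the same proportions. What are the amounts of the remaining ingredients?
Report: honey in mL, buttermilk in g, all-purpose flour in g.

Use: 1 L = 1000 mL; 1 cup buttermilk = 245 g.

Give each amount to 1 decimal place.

The original recipe has 0.08 L of plain yogurt, so the scaling factor is 0.2 ÷ 0.08 = 5/2 = 2.5.
honey: 120 mL × 5/2 = 300.0 mL
buttermilk: 0.25 cup × 5/2 × 245 g/cup ≈ 153.1 g
all-purpose flour: 175 g × 5/2 = 437.5 g

honey: 300.0 mL; buttermilk: 153.1 g; all-purpose flour: 437.5 g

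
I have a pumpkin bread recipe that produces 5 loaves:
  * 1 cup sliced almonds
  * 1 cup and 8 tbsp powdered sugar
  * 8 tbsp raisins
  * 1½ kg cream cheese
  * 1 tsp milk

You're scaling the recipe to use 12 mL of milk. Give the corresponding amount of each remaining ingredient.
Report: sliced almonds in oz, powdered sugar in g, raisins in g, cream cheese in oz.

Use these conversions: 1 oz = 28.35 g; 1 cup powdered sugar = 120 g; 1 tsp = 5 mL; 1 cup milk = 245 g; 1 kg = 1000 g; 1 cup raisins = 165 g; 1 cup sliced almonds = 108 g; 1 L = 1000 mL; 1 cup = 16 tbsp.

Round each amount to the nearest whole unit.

sliced almonds: 9 oz; powdered sugar: 432 g; raisins: 198 g; cream cheese: 127 oz

The original recipe has 5 mL of milk, so the scaling factor is 12 ÷ 5 = 12/5 = 2.4.
sliced almonds: 1 cup × 12/5 × 108 g/cup ÷ 28.35 g/oz ≈ 9 oz
powdered sugar: (1 cup + 8 tbsp = 1.5 cup) × 12/5 × 120 g/cup = 432 g
raisins: 8 tbsp × 12/5 ÷ 16 tbsp/cup × 165 g/cup = 198 g
cream cheese: 1.5 kg × 12/5 × 1000 g/kg ÷ 28.35 g/oz ≈ 127 oz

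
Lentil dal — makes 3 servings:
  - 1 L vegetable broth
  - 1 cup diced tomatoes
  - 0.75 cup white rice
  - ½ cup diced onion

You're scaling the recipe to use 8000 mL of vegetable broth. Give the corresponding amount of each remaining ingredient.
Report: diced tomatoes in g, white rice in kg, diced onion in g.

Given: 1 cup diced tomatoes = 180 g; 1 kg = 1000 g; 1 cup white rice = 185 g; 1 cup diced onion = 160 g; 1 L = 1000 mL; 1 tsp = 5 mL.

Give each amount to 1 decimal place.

diced tomatoes: 1440.0 g; white rice: 1.1 kg; diced onion: 640.0 g

The original recipe has 1000 mL of vegetable broth, so the scaling factor is 8000 ÷ 1000 = 8.
diced tomatoes: 1 cup × 8 × 180 g/cup = 1440.0 g
white rice: 0.75 cup × 8 × 185 g/cup ÷ 1000 g/kg ≈ 1.1 kg
diced onion: 0.5 cup × 8 × 160 g/cup = 640.0 g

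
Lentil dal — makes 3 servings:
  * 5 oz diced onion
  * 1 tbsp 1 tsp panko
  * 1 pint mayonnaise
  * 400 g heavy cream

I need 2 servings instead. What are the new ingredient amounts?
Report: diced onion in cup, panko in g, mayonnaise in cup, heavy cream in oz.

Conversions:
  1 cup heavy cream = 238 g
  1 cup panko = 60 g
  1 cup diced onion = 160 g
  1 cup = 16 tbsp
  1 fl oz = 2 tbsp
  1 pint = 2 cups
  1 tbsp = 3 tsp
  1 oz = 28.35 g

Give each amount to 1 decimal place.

diced onion: 0.6 cup; panko: 3.3 g; mayonnaise: 1.3 cup; heavy cream: 9.4 oz

Scaling factor: 2/3.
diced onion: 5 oz × 2/3 × 28.35 g/oz ÷ 160 g/cup ≈ 0.6 cup
panko: (1 tbsp + 1 tsp = 4/3 tbsp) × 2/3 ÷ 16 tbsp/cup × 60 g/cup ≈ 3.3 g
mayonnaise: 1 pint × 2/3 × 2 cup/pint ≈ 1.3 cup
heavy cream: 400 g × 2/3 ÷ 28.35 g/oz ≈ 9.4 oz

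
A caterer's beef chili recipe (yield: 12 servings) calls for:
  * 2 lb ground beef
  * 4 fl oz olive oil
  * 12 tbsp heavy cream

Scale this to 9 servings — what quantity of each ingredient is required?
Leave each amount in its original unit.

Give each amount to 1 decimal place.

ground beef: 1.5 lb; olive oil: 3.0 fl oz; heavy cream: 9.0 tbsp

Scaling factor: 9/12 = 3/4 = 0.75.
ground beef: 2 lb × 3/4 = 1.5 lb
olive oil: 4 fl oz × 3/4 = 3.0 fl oz
heavy cream: 12 tbsp × 3/4 = 9.0 tbsp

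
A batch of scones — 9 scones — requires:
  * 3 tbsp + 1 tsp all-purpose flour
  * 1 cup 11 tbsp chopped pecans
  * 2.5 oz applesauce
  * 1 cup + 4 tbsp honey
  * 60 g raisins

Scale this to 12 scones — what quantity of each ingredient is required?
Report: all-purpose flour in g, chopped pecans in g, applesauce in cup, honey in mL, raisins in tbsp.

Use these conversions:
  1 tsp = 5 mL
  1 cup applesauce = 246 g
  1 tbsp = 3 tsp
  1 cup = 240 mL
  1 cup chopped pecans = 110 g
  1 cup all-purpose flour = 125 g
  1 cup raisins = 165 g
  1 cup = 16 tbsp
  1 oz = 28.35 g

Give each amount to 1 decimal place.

all-purpose flour: 34.7 g; chopped pecans: 247.5 g; applesauce: 0.4 cup; honey: 400.0 mL; raisins: 7.8 tbsp

Scaling factor: 12/9 = 4/3.
all-purpose flour: (3 tbsp + 1 tsp = 10/3 tbsp) × 4/3 ÷ 16 tbsp/cup × 125 g/cup ≈ 34.7 g
chopped pecans: (1 cup + 11 tbsp = 1.6875 cup) × 4/3 × 110 g/cup = 247.5 g
applesauce: 2.5 oz × 4/3 × 28.35 g/oz ÷ 246 g/cup ≈ 0.4 cup
honey: (1 cup + 4 tbsp = 1.25 cup) × 4/3 × 240 mL/cup = 400.0 mL
raisins: 60 g × 4/3 ÷ 165 g/cup × 16 tbsp/cup ≈ 7.8 tbsp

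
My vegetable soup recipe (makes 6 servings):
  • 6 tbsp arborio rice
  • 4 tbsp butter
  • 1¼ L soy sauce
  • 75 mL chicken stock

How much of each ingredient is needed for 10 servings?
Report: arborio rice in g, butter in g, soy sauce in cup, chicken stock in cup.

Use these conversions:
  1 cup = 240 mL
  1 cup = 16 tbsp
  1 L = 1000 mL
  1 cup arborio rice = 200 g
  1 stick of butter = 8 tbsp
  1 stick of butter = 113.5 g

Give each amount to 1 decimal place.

Scaling factor: 10/6 = 5/3.
arborio rice: 6 tbsp × 5/3 ÷ 16 tbsp/cup × 200 g/cup = 125.0 g
butter: 4 tbsp × 5/3 ÷ 8 tbsp/stick × 113.5 g/stick ≈ 94.6 g
soy sauce: 1.25 L × 5/3 × 1000 mL/L ÷ 240 mL/cup ≈ 8.7 cup
chicken stock: 75 mL × 5/3 ÷ 240 mL/cup ≈ 0.5 cup

arborio rice: 125.0 g; butter: 94.6 g; soy sauce: 8.7 cup; chicken stock: 0.5 cup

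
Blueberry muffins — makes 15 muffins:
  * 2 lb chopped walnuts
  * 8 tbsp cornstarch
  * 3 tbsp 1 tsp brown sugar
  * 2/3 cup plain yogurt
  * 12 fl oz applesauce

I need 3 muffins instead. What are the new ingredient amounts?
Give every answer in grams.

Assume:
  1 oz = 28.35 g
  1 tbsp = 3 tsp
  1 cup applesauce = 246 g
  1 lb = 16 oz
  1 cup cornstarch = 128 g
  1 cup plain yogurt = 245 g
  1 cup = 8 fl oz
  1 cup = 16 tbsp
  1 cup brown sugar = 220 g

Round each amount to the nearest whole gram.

Scaling factor: 3/15 = 1/5 = 0.2.
chopped walnuts: 2 lb × 1/5 × 16 oz/lb × 28.35 g/oz ≈ 181 g
cornstarch: 8 tbsp × 1/5 ÷ 16 tbsp/cup × 128 g/cup ≈ 13 g
brown sugar: (3 tbsp + 1 tsp = 10/3 tbsp) × 1/5 ÷ 16 tbsp/cup × 220 g/cup ≈ 9 g
plain yogurt: 2/3 cup × 1/5 × 245 g/cup ≈ 33 g
applesauce: 12 fl oz × 1/5 ÷ 8 fl oz/cup × 246 g/cup ≈ 74 g

chopped walnuts: 181 g; cornstarch: 13 g; brown sugar: 9 g; plain yogurt: 33 g; applesauce: 74 g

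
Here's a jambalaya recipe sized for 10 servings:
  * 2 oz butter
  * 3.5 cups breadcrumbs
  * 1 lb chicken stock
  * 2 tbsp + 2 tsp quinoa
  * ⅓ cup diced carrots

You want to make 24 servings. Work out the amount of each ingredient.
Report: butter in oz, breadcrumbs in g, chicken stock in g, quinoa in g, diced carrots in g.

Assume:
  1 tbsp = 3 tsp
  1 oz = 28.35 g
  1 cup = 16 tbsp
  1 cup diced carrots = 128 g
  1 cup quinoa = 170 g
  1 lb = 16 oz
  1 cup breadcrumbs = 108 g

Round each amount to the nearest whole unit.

butter: 5 oz; breadcrumbs: 907 g; chicken stock: 1089 g; quinoa: 68 g; diced carrots: 102 g

Scaling factor: 24/10 = 12/5 = 2.4.
butter: 2 oz × 12/5 ≈ 5 oz
breadcrumbs: 3.5 cup × 12/5 × 108 g/cup ≈ 907 g
chicken stock: 1 lb × 12/5 × 16 oz/lb × 28.35 g/oz ≈ 1089 g
quinoa: (2 tbsp + 2 tsp = 8/3 tbsp) × 12/5 ÷ 16 tbsp/cup × 170 g/cup = 68 g
diced carrots: 1/3 cup × 12/5 × 128 g/cup ≈ 102 g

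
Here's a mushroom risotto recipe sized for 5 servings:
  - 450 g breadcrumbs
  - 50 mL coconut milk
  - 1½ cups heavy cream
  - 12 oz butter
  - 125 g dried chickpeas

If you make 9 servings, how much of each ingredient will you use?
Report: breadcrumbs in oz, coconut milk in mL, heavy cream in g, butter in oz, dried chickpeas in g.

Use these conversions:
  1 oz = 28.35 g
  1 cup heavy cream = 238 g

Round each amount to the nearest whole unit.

breadcrumbs: 29 oz; coconut milk: 90 mL; heavy cream: 643 g; butter: 22 oz; dried chickpeas: 225 g

Scaling factor: 9/5 = 1.8.
breadcrumbs: 450 g × 9/5 ÷ 28.35 g/oz ≈ 29 oz
coconut milk: 50 mL × 9/5 = 90 mL
heavy cream: 1.5 cup × 9/5 × 238 g/cup ≈ 643 g
butter: 12 oz × 9/5 ≈ 22 oz
dried chickpeas: 125 g × 9/5 = 225 g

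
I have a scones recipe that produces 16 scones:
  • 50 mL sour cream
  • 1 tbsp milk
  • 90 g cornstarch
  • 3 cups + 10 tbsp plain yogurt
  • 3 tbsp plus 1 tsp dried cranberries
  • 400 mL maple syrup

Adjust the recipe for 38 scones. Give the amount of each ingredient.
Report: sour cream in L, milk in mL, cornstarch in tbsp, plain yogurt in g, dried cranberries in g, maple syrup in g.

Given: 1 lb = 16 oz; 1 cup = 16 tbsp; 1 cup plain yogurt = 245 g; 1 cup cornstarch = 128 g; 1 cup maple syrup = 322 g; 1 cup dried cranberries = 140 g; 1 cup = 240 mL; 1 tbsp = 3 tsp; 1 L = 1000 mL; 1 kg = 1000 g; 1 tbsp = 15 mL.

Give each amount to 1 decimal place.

sour cream: 0.1 L; milk: 35.6 mL; cornstarch: 26.7 tbsp; plain yogurt: 2109.3 g; dried cranberries: 69.3 g; maple syrup: 1274.6 g

Scaling factor: 38/16 = 19/8 = 2.375.
sour cream: 50 mL × 19/8 ÷ 1000 mL/L ≈ 0.1 L
milk: 1 tbsp × 19/8 × 15 mL/tbsp ≈ 35.6 mL
cornstarch: 90 g × 19/8 ÷ 128 g/cup × 16 tbsp/cup ≈ 26.7 tbsp
plain yogurt: (3 cup + 10 tbsp = 3.625 cup) × 19/8 × 245 g/cup ≈ 2109.3 g
dried cranberries: (3 tbsp + 1 tsp = 10/3 tbsp) × 19/8 ÷ 16 tbsp/cup × 140 g/cup ≈ 69.3 g
maple syrup: 400 mL × 19/8 ÷ 240 mL/cup × 322 g/cup ≈ 1274.6 g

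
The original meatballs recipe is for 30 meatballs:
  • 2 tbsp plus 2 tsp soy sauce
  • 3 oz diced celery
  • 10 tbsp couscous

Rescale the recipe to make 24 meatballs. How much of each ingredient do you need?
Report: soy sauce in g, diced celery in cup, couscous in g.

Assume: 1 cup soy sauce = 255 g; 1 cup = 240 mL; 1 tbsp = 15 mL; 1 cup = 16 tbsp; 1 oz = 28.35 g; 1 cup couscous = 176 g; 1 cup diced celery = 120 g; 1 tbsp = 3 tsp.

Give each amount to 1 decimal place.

soy sauce: 34.0 g; diced celery: 0.6 cup; couscous: 88.0 g

Scaling factor: 24/30 = 4/5 = 0.8.
soy sauce: (2 tbsp + 2 tsp = 8/3 tbsp) × 4/5 ÷ 16 tbsp/cup × 255 g/cup = 34.0 g
diced celery: 3 oz × 4/5 × 28.35 g/oz ÷ 120 g/cup ≈ 0.6 cup
couscous: 10 tbsp × 4/5 ÷ 16 tbsp/cup × 176 g/cup = 88.0 g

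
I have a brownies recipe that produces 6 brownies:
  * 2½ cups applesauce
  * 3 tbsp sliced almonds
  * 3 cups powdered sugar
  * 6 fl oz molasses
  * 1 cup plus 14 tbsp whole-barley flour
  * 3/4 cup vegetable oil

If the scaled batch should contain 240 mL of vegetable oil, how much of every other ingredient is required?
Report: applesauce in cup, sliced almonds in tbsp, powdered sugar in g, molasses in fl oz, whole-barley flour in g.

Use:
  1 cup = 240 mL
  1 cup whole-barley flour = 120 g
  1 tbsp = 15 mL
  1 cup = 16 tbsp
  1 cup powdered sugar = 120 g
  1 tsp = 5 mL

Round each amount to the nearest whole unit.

applesauce: 3 cup; sliced almonds: 4 tbsp; powdered sugar: 480 g; molasses: 8 fl oz; whole-barley flour: 300 g

The original recipe has 180 mL of vegetable oil, so the scaling factor is 240 ÷ 180 = 4/3.
applesauce: 2.5 cup × 4/3 ≈ 3 cup
sliced almonds: 3 tbsp × 4/3 = 4 tbsp
powdered sugar: 3 cup × 4/3 × 120 g/cup = 480 g
molasses: 6 fl oz × 4/3 = 8 fl oz
whole-barley flour: (1 cup + 14 tbsp = 1.875 cup) × 4/3 × 120 g/cup = 300 g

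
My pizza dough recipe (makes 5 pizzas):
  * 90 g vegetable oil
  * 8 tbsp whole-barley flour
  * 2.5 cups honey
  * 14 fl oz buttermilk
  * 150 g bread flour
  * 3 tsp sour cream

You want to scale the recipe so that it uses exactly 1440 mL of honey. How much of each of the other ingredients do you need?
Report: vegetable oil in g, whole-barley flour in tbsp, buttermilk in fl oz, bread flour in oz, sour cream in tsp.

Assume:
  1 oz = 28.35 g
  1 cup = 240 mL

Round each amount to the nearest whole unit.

vegetable oil: 216 g; whole-barley flour: 19 tbsp; buttermilk: 34 fl oz; bread flour: 13 oz; sour cream: 7 tsp

The original recipe has 600 mL of honey, so the scaling factor is 1440 ÷ 600 = 12/5 = 2.4.
vegetable oil: 90 g × 12/5 = 216 g
whole-barley flour: 8 tbsp × 12/5 ≈ 19 tbsp
buttermilk: 14 fl oz × 12/5 ≈ 34 fl oz
bread flour: 150 g × 12/5 ÷ 28.35 g/oz ≈ 13 oz
sour cream: 3 tsp × 12/5 ≈ 7 tsp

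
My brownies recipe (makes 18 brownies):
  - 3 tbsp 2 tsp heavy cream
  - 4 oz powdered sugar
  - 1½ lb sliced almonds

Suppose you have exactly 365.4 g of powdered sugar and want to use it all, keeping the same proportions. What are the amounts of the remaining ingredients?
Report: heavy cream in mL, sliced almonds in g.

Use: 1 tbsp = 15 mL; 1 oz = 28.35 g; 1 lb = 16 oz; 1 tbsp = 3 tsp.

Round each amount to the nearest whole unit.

The original recipe has 113.4 g of powdered sugar, so the scaling factor is 365.4 ÷ 113.4 = 29/9.
heavy cream: (3 tbsp + 2 tsp = 11/3 tbsp) × 29/9 × 15 mL/tbsp ≈ 177 mL
sliced almonds: 1.5 lb × 29/9 × 16 oz/lb × 28.35 g/oz ≈ 2192 g

heavy cream: 177 mL; sliced almonds: 2192 g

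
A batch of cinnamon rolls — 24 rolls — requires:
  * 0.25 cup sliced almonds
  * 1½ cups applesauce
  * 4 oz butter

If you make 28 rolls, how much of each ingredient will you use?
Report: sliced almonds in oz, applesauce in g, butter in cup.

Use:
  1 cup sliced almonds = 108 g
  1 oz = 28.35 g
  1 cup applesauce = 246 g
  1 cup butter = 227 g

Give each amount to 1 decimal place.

Scaling factor: 28/24 = 7/6.
sliced almonds: 0.25 cup × 7/6 × 108 g/cup ÷ 28.35 g/oz ≈ 1.1 oz
applesauce: 1.5 cup × 7/6 × 246 g/cup = 430.5 g
butter: 4 oz × 7/6 × 28.35 g/oz ÷ 227 g/cup ≈ 0.6 cup

sliced almonds: 1.1 oz; applesauce: 430.5 g; butter: 0.6 cup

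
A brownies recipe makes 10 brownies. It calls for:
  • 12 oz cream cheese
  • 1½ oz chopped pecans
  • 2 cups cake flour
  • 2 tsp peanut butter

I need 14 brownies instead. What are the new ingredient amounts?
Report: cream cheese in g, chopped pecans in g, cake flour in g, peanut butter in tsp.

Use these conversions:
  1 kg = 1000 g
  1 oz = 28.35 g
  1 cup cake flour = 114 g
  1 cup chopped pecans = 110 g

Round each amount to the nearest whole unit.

cream cheese: 476 g; chopped pecans: 60 g; cake flour: 319 g; peanut butter: 3 tsp

Scaling factor: 14/10 = 7/5 = 1.4.
cream cheese: 12 oz × 7/5 × 28.35 g/oz ≈ 476 g
chopped pecans: 1.5 oz × 7/5 × 28.35 g/oz ≈ 60 g
cake flour: 2 cup × 7/5 × 114 g/cup ≈ 319 g
peanut butter: 2 tsp × 7/5 ≈ 3 tsp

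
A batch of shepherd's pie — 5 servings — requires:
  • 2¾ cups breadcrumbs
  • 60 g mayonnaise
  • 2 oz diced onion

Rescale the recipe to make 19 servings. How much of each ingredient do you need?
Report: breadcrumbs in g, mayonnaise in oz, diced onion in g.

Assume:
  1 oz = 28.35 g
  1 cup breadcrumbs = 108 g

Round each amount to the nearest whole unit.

breadcrumbs: 1129 g; mayonnaise: 8 oz; diced onion: 215 g

Scaling factor: 19/5 = 3.8.
breadcrumbs: 2.75 cup × 19/5 × 108 g/cup ≈ 1129 g
mayonnaise: 60 g × 19/5 ÷ 28.35 g/oz ≈ 8 oz
diced onion: 2 oz × 19/5 × 28.35 g/oz ≈ 215 g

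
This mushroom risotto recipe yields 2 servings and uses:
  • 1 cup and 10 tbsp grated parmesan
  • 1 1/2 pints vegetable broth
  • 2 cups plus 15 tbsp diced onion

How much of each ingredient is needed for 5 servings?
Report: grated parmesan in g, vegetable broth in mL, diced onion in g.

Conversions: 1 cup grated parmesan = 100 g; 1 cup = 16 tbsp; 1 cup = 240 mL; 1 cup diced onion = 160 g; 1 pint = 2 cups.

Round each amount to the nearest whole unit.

grated parmesan: 406 g; vegetable broth: 1800 mL; diced onion: 1175 g

Scaling factor: 5/2 = 2.5.
grated parmesan: (1 cup + 10 tbsp = 1.625 cup) × 5/2 × 100 g/cup ≈ 406 g
vegetable broth: 1.5 pint × 5/2 × 2 cup/pint × 240 mL/cup = 1800 mL
diced onion: (2 cup + 15 tbsp = 2.9375 cup) × 5/2 × 160 g/cup = 1175 g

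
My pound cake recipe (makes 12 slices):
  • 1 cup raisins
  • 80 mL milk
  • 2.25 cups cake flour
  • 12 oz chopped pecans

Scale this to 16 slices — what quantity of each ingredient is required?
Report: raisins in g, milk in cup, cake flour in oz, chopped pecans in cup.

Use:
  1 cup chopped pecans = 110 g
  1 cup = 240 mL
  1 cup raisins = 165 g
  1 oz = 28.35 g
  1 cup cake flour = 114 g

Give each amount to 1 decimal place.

Scaling factor: 16/12 = 4/3.
raisins: 1 cup × 4/3 × 165 g/cup = 220.0 g
milk: 80 mL × 4/3 ÷ 240 mL/cup ≈ 0.4 cup
cake flour: 2.25 cup × 4/3 × 114 g/cup ÷ 28.35 g/oz ≈ 12.1 oz
chopped pecans: 12 oz × 4/3 × 28.35 g/oz ÷ 110 g/cup ≈ 4.1 cup

raisins: 220.0 g; milk: 0.4 cup; cake flour: 12.1 oz; chopped pecans: 4.1 cup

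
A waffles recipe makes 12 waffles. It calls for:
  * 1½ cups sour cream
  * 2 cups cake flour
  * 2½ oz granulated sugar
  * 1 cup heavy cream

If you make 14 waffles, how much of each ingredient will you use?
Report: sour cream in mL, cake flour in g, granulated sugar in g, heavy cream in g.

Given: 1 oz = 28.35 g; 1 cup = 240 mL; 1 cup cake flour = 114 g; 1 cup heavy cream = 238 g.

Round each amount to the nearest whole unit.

Scaling factor: 14/12 = 7/6.
sour cream: 1.5 cup × 7/6 × 240 mL/cup = 420 mL
cake flour: 2 cup × 7/6 × 114 g/cup = 266 g
granulated sugar: 2.5 oz × 7/6 × 28.35 g/oz ≈ 83 g
heavy cream: 1 cup × 7/6 × 238 g/cup ≈ 278 g

sour cream: 420 mL; cake flour: 266 g; granulated sugar: 83 g; heavy cream: 278 g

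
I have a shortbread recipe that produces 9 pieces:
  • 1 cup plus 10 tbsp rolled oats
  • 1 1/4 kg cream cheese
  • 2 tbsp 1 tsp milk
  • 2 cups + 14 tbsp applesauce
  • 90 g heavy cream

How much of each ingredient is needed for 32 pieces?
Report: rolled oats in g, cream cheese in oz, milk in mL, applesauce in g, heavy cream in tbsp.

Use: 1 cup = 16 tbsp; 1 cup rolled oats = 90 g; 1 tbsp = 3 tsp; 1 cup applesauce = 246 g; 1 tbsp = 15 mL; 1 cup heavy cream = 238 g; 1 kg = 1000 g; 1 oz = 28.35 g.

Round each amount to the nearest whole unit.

rolled oats: 520 g; cream cheese: 157 oz; milk: 124 mL; applesauce: 2515 g; heavy cream: 22 tbsp

Scaling factor: 32/9.
rolled oats: (1 cup + 10 tbsp = 1.625 cup) × 32/9 × 90 g/cup = 520 g
cream cheese: 1.25 kg × 32/9 × 1000 g/kg ÷ 28.35 g/oz ≈ 157 oz
milk: (2 tbsp + 1 tsp = 7/3 tbsp) × 32/9 × 15 mL/tbsp ≈ 124 mL
applesauce: (2 cup + 14 tbsp = 2.875 cup) × 32/9 × 246 g/cup ≈ 2515 g
heavy cream: 90 g × 32/9 ÷ 238 g/cup × 16 tbsp/cup ≈ 22 tbsp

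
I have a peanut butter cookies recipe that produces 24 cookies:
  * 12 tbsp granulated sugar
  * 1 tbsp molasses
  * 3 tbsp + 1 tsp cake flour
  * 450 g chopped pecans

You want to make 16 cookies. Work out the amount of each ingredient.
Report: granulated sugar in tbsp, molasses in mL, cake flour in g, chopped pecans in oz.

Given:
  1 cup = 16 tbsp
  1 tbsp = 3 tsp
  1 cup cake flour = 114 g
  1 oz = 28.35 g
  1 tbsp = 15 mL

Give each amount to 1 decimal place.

granulated sugar: 8.0 tbsp; molasses: 10.0 mL; cake flour: 15.8 g; chopped pecans: 10.6 oz

Scaling factor: 16/24 = 2/3.
granulated sugar: 12 tbsp × 2/3 = 8.0 tbsp
molasses: 1 tbsp × 2/3 × 15 mL/tbsp = 10.0 mL
cake flour: (3 tbsp + 1 tsp = 10/3 tbsp) × 2/3 ÷ 16 tbsp/cup × 114 g/cup ≈ 15.8 g
chopped pecans: 450 g × 2/3 ÷ 28.35 g/oz ≈ 10.6 oz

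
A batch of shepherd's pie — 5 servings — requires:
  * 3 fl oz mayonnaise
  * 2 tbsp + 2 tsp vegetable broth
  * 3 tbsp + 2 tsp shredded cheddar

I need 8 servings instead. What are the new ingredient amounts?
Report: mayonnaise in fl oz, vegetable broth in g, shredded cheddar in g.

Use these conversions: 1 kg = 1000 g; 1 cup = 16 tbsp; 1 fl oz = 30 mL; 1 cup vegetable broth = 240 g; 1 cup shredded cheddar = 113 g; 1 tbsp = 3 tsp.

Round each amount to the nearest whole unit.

mayonnaise: 5 fl oz; vegetable broth: 64 g; shredded cheddar: 41 g

Scaling factor: 8/5 = 1.6.
mayonnaise: 3 fl oz × 8/5 ≈ 5 fl oz
vegetable broth: (2 tbsp + 2 tsp = 8/3 tbsp) × 8/5 ÷ 16 tbsp/cup × 240 g/cup = 64 g
shredded cheddar: (3 tbsp + 2 tsp = 11/3 tbsp) × 8/5 ÷ 16 tbsp/cup × 113 g/cup ≈ 41 g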